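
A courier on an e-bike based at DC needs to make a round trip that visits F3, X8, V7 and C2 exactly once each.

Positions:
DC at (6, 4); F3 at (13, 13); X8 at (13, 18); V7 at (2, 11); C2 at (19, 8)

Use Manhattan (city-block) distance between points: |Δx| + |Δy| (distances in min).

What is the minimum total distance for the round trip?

There are 12 distinct closed tours to check (reversals are equivalent).
DC→F3→X8→V7→C2→DC: 16+5+18+20+17 = 76
DC→F3→X8→C2→V7→DC: 16+5+16+20+11 = 68
DC→F3→V7→X8→C2→DC: 16+13+18+16+17 = 80
DC→F3→V7→C2→X8→DC: 16+13+20+16+21 = 86
DC→F3→C2→X8→V7→DC: 16+11+16+18+11 = 72
DC→F3→C2→V7→X8→DC: 16+11+20+18+21 = 86
DC→X8→F3→V7→C2→DC: 21+5+13+20+17 = 76
DC→X8→F3→C2→V7→DC: 21+5+11+20+11 = 68
DC→X8→V7→F3→C2→DC: 21+18+13+11+17 = 80
DC→X8→C2→F3→V7→DC: 21+16+11+13+11 = 72
DC→V7→F3→X8→C2→DC: 11+13+5+16+17 = 62
DC→V7→X8→F3→C2→DC: 11+18+5+11+17 = 62
The minimum is 62.
One optimal route: DC → V7 → F3 → X8 → C2 → DC (or its reverse).

62 min — the shortest possible round trip.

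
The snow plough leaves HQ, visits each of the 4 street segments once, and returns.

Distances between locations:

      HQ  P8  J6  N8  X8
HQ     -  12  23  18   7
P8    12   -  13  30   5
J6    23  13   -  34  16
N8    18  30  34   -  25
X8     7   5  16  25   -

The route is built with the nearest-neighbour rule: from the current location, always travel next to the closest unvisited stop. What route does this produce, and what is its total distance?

Total distance 77 via the nearest-neighbour route HQ → X8 → P8 → J6 → N8 → HQ.

HQ → [X8:7 / P8:12 / N8:18 / J6:23] → X8 (7)
X8 → [P8:5 / J6:16 / N8:25] → P8 (5)
P8 → [J6:13 / N8:30] → J6 (13)
J6 → [N8:34] → N8 (34)
Return N8→HQ: 18.
Total = 7 + 5 + 13 + 34 + 18 = 77.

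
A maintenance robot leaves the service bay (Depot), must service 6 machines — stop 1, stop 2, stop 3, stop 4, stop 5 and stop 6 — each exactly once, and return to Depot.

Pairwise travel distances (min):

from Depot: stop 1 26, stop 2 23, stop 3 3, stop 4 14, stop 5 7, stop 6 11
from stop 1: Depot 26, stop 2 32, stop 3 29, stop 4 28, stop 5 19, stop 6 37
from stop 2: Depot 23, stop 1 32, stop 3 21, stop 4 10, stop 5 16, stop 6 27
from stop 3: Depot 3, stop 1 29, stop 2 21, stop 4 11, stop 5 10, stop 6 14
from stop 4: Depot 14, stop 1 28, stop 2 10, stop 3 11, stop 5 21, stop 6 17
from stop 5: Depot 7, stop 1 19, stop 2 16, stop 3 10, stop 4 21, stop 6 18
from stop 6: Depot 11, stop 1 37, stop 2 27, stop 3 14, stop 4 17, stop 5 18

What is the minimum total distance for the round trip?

Minimum total distance: 102 min.

Depot → stop 1 → stop 2 → stop 3 → stop 4 → stop 5 → stop 6 → Depot: 26+32+21+11+21+18+11 = 140
Depot → stop 1 → stop 2 → stop 3 → stop 4 → stop 6 → stop 5 → Depot: 26+32+21+11+17+18+7 = 132
Depot → stop 1 → stop 2 → stop 3 → stop 5 → stop 4 → stop 6 → Depot: 26+32+21+10+21+17+11 = 138
Depot → stop 1 → stop 2 → stop 3 → stop 5 → stop 6 → stop 4 → Depot: 26+32+21+10+18+17+14 = 138
Depot → stop 1 → stop 2 → stop 3 → stop 6 → stop 4 → stop 5 → Depot: 26+32+21+14+17+21+7 = 138
Depot → stop 1 → stop 2 → stop 3 → stop 6 → stop 5 → stop 4 → Depot: 26+32+21+14+18+21+14 = 146
Depot → stop 1 → stop 2 → stop 4 → stop 3 → stop 5 → stop 6 → Depot: 26+32+10+11+10+18+11 = 118
Depot → stop 1 → stop 2 → stop 4 → stop 3 → stop 6 → stop 5 → Depot: 26+32+10+11+14+18+7 = 118
… (352 more)
Depot → stop 3 → stop 5 → stop 1 → stop 2 → stop 4 → stop 6 → Depot: 3+10+19+32+10+17+11 = 102  ← best
The minimum is 102.
One optimal route: Depot → stop 3 → stop 5 → stop 1 → stop 2 → stop 4 → stop 6 → Depot (or its reverse).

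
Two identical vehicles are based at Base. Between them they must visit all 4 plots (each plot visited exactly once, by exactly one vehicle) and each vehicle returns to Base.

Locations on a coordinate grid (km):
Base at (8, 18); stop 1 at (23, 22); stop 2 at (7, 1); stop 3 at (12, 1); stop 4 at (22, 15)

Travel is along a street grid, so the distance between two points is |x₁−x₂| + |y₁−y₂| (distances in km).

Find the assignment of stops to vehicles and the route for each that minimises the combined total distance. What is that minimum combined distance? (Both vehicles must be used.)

Check every non-empty split of the stops between the two vehicles; for each half take its own optimal tour:
  {stop 1} + {stop 2, stop 3, stop 4}: 38 + 64 = 102
  {stop 2} + {stop 1, stop 3, stop 4}: 36 + 72 = 108
  {stop 1, stop 2} + {stop 3, stop 4}: 74 + 62 = 136
  {stop 3} + {stop 1, stop 2, stop 4}: 42 + 74 = 116
  {stop 1, stop 3} + {stop 2, stop 4}: 72 + 64 = 136
  {stop 2, stop 3} + {stop 1, stop 4}: 44 + 44 = 88
  … (7 splits in total)
Best: vehicle 1 Base → stop 2 → stop 3 → Base = 44; vehicle 2 Base → stop 1 → stop 4 → Base = 44; combined 88.

Minimum combined distance: 88 km.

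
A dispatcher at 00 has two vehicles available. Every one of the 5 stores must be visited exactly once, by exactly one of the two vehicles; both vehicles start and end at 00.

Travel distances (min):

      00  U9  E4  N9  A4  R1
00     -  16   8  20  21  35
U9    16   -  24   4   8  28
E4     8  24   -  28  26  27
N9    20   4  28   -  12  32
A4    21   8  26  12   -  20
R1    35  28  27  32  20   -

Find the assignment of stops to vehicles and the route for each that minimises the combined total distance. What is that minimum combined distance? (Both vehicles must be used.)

Try each way of splitting the stops between the two vehicles (each non-empty) and, for each split, find the best tour for each vehicle:
  {U9} + {E4, N9, A4, R1}: 32 + 87 = 119
  {E4} + {U9, N9, A4, R1}: 16 + 87 = 103
  {U9, E4} + {N9, A4, R1}: 48 + 87 = 135
  {N9} + {U9, E4, A4, R1}: 40 + 79 = 119
  {U9, N9} + {E4, A4, R1}: 40 + 76 = 116
  {E4, N9} + {U9, A4, R1}: 56 + 79 = 135
  … (15 splits in total)
Best: vehicle 1 00 → E4 → 00 = 16; vehicle 2 00 → U9 → N9 → A4 → R1 → 00 = 87; combined 103.

103 min — the smallest possible combined total.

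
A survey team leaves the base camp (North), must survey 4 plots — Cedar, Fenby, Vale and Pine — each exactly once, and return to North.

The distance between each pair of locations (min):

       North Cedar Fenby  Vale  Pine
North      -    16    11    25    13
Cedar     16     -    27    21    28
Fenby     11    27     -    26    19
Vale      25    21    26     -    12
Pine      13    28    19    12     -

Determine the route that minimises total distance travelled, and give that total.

North-Cedar-Fenby-Vale-Pine-North: 16+27+26+12+13 = 94
North-Cedar-Fenby-Pine-Vale-North: 16+27+19+12+25 = 99
North-Cedar-Vale-Fenby-Pine-North: 16+21+26+19+13 = 95
North-Cedar-Vale-Pine-Fenby-North: 16+21+12+19+11 = 79
North-Cedar-Pine-Fenby-Vale-North: 16+28+19+26+25 = 114
North-Cedar-Pine-Vale-Fenby-North: 16+28+12+26+11 = 93
North-Fenby-Cedar-Vale-Pine-North: 11+27+21+12+13 = 84
North-Fenby-Cedar-Pine-Vale-North: 11+27+28+12+25 = 103
North-Fenby-Vale-Cedar-Pine-North: 11+26+21+28+13 = 99
North-Fenby-Pine-Cedar-Vale-North: 11+19+28+21+25 = 104
North-Vale-Cedar-Fenby-Pine-North: 25+21+27+19+13 = 105
North-Vale-Fenby-Cedar-Pine-North: 25+26+27+28+13 = 119
The minimum is 79.
One optimal route: North → Cedar → Vale → Pine → Fenby → North (or its reverse).

Shortest round trip = 79 min.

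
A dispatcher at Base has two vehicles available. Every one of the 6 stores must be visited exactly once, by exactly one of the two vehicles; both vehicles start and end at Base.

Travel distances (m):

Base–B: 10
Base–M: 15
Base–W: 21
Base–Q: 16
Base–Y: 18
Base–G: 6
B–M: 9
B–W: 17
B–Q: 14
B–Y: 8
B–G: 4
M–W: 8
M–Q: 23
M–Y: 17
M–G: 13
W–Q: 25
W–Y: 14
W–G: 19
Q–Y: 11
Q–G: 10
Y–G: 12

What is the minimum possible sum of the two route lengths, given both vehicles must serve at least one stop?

80 m — the smallest possible combined total.

Try each way of splitting the stops between the two vehicles (each non-empty) and, for each split, find the best tour for each vehicle:
  {B} + {M, W, Q, Y, G}: 20 + 64 = 84
  {M} + {B, W, Q, Y, G}: 30 + 68 = 98
  {B, M} + {W, Q, Y, G}: 34 + 62 = 96
  {W} + {B, M, Q, Y, G}: 42 + 59 = 101
  {B, W} + {M, Q, Y, G}: 48 + 59 = 107
  {M, W} + {B, Q, Y, G}: 44 + 45 = 89
  … (31 splits in total)
  {B, M, W, Q, Y} + {G}: 68 + 12 = 80  ← best
Best: vehicle 1 Base → B → M → W → Y → Q → Base = 68; vehicle 2 Base → G → Base = 12; combined 80.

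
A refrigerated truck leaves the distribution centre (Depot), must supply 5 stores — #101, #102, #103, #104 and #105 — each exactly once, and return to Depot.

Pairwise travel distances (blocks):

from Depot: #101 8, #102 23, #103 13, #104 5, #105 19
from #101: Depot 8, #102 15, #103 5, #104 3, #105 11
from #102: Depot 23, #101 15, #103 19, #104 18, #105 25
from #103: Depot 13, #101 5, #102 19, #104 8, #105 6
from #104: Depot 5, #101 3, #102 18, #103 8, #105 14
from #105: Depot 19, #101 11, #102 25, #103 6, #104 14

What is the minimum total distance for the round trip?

Shortest round trip = 67 blocks.

There are 60 distinct closed tours to check (reversals are equivalent).
Depot - #101 - #102 - #103 - #104 - #105 - Depot: 8+15+19+8+14+19 = 83
Depot - #101 - #102 - #103 - #105 - #104 - Depot: 8+15+19+6+14+5 = 67
Depot - #101 - #102 - #104 - #103 - #105 - Depot: 8+15+18+8+6+19 = 74
Depot - #101 - #102 - #104 - #105 - #103 - Depot: 8+15+18+14+6+13 = 74
Depot - #101 - #102 - #105 - #103 - #104 - Depot: 8+15+25+6+8+5 = 67
Depot - #101 - #102 - #105 - #104 - #103 - Depot: 8+15+25+14+8+13 = 83
Depot - #101 - #103 - #102 - #104 - #105 - Depot: 8+5+19+18+14+19 = 83
Depot - #101 - #103 - #102 - #105 - #104 - Depot: 8+5+19+25+14+5 = 76
Depot - #101 - #103 - #104 - #102 - #105 - Depot: 8+5+8+18+25+19 = 83
Depot - #101 - #103 - #104 - #105 - #102 - Depot: 8+5+8+14+25+23 = 83
Depot - #101 - #103 - #105 - #102 - #104 - Depot: 8+5+6+25+18+5 = 67
Depot - #101 - #103 - #105 - #104 - #102 - Depot: 8+5+6+14+18+23 = 74
Depot - #101 - #104 - #102 - #103 - #105 - Depot: 8+3+18+19+6+19 = 73
Depot - #101 - #104 - #102 - #105 - #103 - Depot: 8+3+18+25+6+13 = 73
… (46 more)
The minimum is 67.
One optimal route: Depot → #101 → #102 → #103 → #105 → #104 → Depot (or its reverse).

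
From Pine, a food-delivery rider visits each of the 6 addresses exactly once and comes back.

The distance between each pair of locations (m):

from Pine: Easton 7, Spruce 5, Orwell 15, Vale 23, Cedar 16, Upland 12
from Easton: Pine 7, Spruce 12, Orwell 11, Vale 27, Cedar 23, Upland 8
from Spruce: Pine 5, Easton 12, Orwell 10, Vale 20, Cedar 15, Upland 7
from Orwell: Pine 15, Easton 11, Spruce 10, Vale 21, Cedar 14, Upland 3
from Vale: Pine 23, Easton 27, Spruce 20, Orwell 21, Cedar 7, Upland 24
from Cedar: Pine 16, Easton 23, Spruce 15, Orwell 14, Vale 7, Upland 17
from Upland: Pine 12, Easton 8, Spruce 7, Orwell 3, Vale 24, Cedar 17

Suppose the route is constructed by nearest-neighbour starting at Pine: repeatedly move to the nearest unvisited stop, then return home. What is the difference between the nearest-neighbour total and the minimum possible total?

Excess over optimum: 15 m.

From Pine: Spruce=5, Easton=7, Upland=12, Orwell=15, Cedar=16, Vale=23 → choose Spruce (5).
From Spruce: Upland=7, Orwell=10, Easton=12, Cedar=15, Vale=20 → choose Upland (7).
From Upland: Orwell=3, Easton=8, Cedar=17, Vale=24 → choose Orwell (3).
From Orwell: Easton=11, Cedar=14, Vale=21 → choose Easton (11).
From Easton: Cedar=23, Vale=27 → choose Cedar (23).
From Cedar: Vale=7 → choose Vale (7).
NN route Pine → Spruce → Upland → Orwell → Easton → Cedar → Vale → Pine costs 79.
Optimal: Pine → Easton → Upland → Orwell → Cedar → Vale → Spruce → Pine costs 64 (by enumerating all 360 distinct tours).
Excess = 79 − 64 = 15.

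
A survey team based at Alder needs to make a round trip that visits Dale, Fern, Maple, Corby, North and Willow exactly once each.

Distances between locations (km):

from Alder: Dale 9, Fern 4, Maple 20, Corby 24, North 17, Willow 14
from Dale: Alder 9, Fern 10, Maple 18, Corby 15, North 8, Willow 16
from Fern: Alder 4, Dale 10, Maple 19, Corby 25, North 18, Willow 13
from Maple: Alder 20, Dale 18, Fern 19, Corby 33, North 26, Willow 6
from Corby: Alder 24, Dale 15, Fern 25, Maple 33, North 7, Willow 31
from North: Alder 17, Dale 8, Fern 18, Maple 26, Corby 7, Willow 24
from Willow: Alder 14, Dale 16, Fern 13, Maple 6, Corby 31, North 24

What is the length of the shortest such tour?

Alder→Dale→Fern→Maple→Corby→North→Willow→Alder: 9+10+19+33+7+24+14 = 116
Alder→Dale→Fern→Maple→Corby→Willow→North→Alder: 9+10+19+33+31+24+17 = 143
Alder→Dale→Fern→Maple→North→Corby→Willow→Alder: 9+10+19+26+7+31+14 = 116
Alder→Dale→Fern→Maple→North→Willow→Corby→Alder: 9+10+19+26+24+31+24 = 143
Alder→Dale→Fern→Maple→Willow→Corby→North→Alder: 9+10+19+6+31+7+17 = 99
Alder→Dale→Fern→Maple→Willow→North→Corby→Alder: 9+10+19+6+24+7+24 = 99
Alder→Dale→Fern→Corby→Maple→North→Willow→Alder: 9+10+25+33+26+24+14 = 141
Alder→Dale→Fern→Corby→Maple→Willow→North→Alder: 9+10+25+33+6+24+17 = 124
… (352 more)
Alder→Dale→Corby→North→Maple→Willow→Fern→Alder: 9+15+7+26+6+13+4 = 80  ← best
The minimum is 80.
One optimal route: Alder → Dale → Corby → North → Maple → Willow → Fern → Alder (or its reverse).

Minimum total distance: 80 km.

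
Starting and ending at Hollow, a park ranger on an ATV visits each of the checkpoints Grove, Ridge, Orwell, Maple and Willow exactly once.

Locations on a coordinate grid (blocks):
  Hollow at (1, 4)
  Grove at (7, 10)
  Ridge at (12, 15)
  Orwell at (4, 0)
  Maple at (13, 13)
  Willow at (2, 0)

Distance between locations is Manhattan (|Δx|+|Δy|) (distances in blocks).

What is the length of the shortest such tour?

There are 60 distinct closed tours to check (reversals are equivalent).
Hollow → Grove → Ridge → Orwell → Maple → Willow → Hollow: 12+10+23+22+24+5 = 96
Hollow → Grove → Ridge → Orwell → Willow → Maple → Hollow: 12+10+23+2+24+21 = 92
Hollow → Grove → Ridge → Maple → Orwell → Willow → Hollow: 12+10+3+22+2+5 = 54
Hollow → Grove → Ridge → Maple → Willow → Orwell → Hollow: 12+10+3+24+2+7 = 58
Hollow → Grove → Ridge → Willow → Orwell → Maple → Hollow: 12+10+25+2+22+21 = 92
Hollow → Grove → Ridge → Willow → Maple → Orwell → Hollow: 12+10+25+24+22+7 = 100
Hollow → Grove → Orwell → Ridge → Maple → Willow → Hollow: 12+13+23+3+24+5 = 80
Hollow → Grove → Orwell → Ridge → Willow → Maple → Hollow: 12+13+23+25+24+21 = 118
Hollow → Grove → Orwell → Maple → Ridge → Willow → Hollow: 12+13+22+3+25+5 = 80
Hollow → Grove → Orwell → Maple → Willow → Ridge → Hollow: 12+13+22+24+25+22 = 118
Hollow → Grove → Orwell → Willow → Ridge → Maple → Hollow: 12+13+2+25+3+21 = 76
Hollow → Grove → Orwell → Willow → Maple → Ridge → Hollow: 12+13+2+24+3+22 = 76
Hollow → Grove → Maple → Ridge → Orwell → Willow → Hollow: 12+9+3+23+2+5 = 54
Hollow → Grove → Maple → Ridge → Willow → Orwell → Hollow: 12+9+3+25+2+7 = 58
… (46 more)
The minimum is 54.
One optimal route: Hollow → Grove → Ridge → Maple → Orwell → Willow → Hollow (or its reverse).

54 blocks — the shortest possible round trip.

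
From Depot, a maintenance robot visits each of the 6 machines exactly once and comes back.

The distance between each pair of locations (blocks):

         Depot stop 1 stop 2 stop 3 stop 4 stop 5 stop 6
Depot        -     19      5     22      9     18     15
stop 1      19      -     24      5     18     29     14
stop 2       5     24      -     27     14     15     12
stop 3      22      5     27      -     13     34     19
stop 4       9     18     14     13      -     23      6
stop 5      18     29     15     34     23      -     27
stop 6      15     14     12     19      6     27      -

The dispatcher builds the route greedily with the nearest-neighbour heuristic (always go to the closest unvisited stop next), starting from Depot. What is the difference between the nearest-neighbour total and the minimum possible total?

Depot: stop 2=5, stop 4=9, stop 6=15, stop 5=18, stop 1=19, stop 3=22 ⇒ stop 2
stop 2: stop 6=12, stop 4=14, stop 5=15, stop 1=24, stop 3=27 ⇒ stop 6
stop 6: stop 4=6, stop 1=14, stop 3=19, stop 5=27 ⇒ stop 4
stop 4: stop 3=13, stop 1=18, stop 5=23 ⇒ stop 3
stop 3: stop 1=5, stop 5=34 ⇒ stop 1
stop 1: stop 5=29 ⇒ stop 5
NN route Depot → stop 2 → stop 6 → stop 4 → stop 3 → stop 1 → stop 5 → Depot costs 88.
Optimal: Depot → stop 4 → stop 3 → stop 1 → stop 6 → stop 2 → stop 5 → Depot costs 86 (by enumerating all 360 distinct tours).
Excess = 88 − 86 = 2.

2 blocks longer than the optimal tour.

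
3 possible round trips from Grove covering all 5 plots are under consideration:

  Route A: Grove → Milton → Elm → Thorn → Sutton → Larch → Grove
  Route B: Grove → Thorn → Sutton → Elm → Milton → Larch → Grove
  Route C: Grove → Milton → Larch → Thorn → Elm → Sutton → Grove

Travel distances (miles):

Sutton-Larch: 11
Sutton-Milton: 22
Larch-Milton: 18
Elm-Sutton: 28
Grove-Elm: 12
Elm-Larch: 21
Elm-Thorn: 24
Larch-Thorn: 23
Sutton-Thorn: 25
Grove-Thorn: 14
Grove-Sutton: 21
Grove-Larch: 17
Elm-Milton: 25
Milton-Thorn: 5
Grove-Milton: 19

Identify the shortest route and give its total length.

Shortest is Route A, total 121 miles.

Route A: 19 + 25 + 24 + 25 + 11 + 17 = 121
Route B: 14 + 25 + 28 + 25 + 18 + 17 = 127
Route C: 19 + 18 + 23 + 24 + 28 + 21 = 133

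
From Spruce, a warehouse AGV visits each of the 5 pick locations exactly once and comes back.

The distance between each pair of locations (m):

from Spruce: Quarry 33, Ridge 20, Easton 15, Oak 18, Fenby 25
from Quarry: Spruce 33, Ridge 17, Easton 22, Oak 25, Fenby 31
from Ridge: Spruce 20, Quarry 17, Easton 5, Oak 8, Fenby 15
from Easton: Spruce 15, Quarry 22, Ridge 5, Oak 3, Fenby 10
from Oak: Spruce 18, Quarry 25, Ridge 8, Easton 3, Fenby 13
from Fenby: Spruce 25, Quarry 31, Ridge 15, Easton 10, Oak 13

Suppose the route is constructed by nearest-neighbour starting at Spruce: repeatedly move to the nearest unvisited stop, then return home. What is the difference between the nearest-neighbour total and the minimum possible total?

9 m longer than the optimal tour.

Spruce: Easton=15, Oak=18, Ridge=20, Fenby=25, Quarry=33 ⇒ Easton
Easton: Oak=3, Ridge=5, Fenby=10, Quarry=22 ⇒ Oak
Oak: Ridge=8, Fenby=13, Quarry=25 ⇒ Ridge
Ridge: Fenby=15, Quarry=17 ⇒ Fenby
Fenby: Quarry=31 ⇒ Quarry
NN route Spruce → Easton → Oak → Ridge → Fenby → Quarry → Spruce costs 105.
Optimal: Spruce → Quarry → Ridge → Easton → Oak → Fenby → Spruce costs 96 (by enumerating all 60 distinct tours).
Excess = 105 − 96 = 9.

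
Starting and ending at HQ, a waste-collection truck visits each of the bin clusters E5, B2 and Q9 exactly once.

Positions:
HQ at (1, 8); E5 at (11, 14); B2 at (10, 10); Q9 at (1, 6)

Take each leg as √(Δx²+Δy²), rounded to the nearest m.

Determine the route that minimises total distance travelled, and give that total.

HQ→E5→B2→Q9→HQ: 12+4+10+2 = 28
HQ→E5→Q9→B2→HQ: 12+13+10+9 = 44
HQ→B2→E5→Q9→HQ: 9+4+13+2 = 28
The minimum is 28.
One optimal route: HQ → E5 → B2 → Q9 → HQ (or its reverse).

28 m — the shortest possible round trip.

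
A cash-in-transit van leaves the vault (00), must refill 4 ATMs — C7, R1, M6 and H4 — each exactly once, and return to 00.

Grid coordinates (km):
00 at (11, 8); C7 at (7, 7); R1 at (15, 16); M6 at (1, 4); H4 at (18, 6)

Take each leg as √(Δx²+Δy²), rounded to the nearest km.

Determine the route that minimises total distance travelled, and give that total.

00→C7→R1→M6→H4→00: 4+12+18+17+7 = 58
00→C7→R1→H4→M6→00: 4+12+10+17+11 = 54
00→C7→M6→R1→H4→00: 4+7+18+10+7 = 46
00→C7→M6→H4→R1→00: 4+7+17+10+9 = 47
00→C7→H4→R1→M6→00: 4+11+10+18+11 = 54
00→C7→H4→M6→R1→00: 4+11+17+18+9 = 59
00→R1→C7→M6→H4→00: 9+12+7+17+7 = 52
00→R1→C7→H4→M6→00: 9+12+11+17+11 = 60
00→R1→M6→C7→H4→00: 9+18+7+11+7 = 52
00→R1→H4→C7→M6→00: 9+10+11+7+11 = 48
00→M6→C7→R1→H4→00: 11+7+12+10+7 = 47
00→M6→R1→C7→H4→00: 11+18+12+11+7 = 59
The minimum is 46.
One optimal route: 00 → C7 → M6 → R1 → H4 → 00 (or its reverse).

46 km — the shortest possible round trip.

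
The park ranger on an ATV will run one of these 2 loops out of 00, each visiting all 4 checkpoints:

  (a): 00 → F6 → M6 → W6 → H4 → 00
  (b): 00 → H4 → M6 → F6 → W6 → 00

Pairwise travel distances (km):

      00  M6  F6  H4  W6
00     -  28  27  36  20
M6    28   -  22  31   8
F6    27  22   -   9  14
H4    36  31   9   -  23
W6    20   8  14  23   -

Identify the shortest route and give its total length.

Shortest is (a), total 116 km.

(a): 27 + 22 + 8 + 23 + 36 = 116
(b): 36 + 31 + 22 + 14 + 20 = 123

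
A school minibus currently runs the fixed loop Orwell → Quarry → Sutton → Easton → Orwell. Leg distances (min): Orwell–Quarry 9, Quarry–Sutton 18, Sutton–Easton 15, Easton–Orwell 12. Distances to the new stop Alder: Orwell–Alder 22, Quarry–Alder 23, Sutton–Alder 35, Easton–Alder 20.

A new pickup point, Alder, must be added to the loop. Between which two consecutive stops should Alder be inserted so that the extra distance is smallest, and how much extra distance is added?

Adding 30 min by placing Alder on the Easton–Orwell leg.

Insertion cost between consecutive stops i–j is d(i,Alder) + d(Alder,j) − d(i,j):
  between Orwell and Quarry: 22 + 23 − 9 = 36
  between Quarry and Sutton: 23 + 35 − 18 = 40
  between Sutton and Easton: 35 + 20 − 15 = 40
  between Easton and Orwell: 20 + 22 − 12 = 30
Cheapest insertion is between Easton and Orwell, adding 30.
New total = 54 + 30 = 84.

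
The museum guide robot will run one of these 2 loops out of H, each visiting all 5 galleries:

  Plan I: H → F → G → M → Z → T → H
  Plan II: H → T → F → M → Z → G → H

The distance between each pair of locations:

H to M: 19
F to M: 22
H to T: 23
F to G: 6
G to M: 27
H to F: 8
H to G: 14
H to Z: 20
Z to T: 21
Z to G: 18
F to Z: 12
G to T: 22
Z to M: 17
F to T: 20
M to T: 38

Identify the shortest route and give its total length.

Shortest is Plan I, total 102.

Plan I: 8 + 6 + 27 + 17 + 21 + 23 = 102
Plan II: 23 + 20 + 22 + 17 + 18 + 14 = 114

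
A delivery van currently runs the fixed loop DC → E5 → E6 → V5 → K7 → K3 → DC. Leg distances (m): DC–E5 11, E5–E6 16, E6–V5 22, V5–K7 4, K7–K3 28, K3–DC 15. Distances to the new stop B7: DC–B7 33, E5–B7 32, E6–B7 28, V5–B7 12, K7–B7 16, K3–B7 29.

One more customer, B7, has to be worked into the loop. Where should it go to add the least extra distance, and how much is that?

+17 m — insert B7 between K7 and K3.

Insertion cost between consecutive stops i–j is d(i,B7) + d(B7,j) − d(i,j):
  between DC and E5: 33 + 32 − 11 = 54
  between E5 and E6: 32 + 28 − 16 = 44
  between E6 and V5: 28 + 12 − 22 = 18
  between V5 and K7: 12 + 16 − 4 = 24
  between K7 and K3: 16 + 29 − 28 = 17
  between K3 and DC: 29 + 33 − 15 = 47
Cheapest insertion is between K7 and K3, adding 17.
New total = 96 + 17 = 113.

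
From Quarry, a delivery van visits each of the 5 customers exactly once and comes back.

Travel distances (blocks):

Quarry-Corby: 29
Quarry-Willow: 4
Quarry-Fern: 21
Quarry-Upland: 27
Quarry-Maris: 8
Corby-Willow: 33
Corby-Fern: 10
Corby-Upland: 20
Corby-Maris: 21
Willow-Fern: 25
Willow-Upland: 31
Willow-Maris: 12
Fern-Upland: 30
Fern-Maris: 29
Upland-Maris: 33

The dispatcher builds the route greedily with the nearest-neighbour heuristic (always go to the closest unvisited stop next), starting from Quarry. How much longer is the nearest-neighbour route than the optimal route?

Quarry: Willow=4, Maris=8, Fern=21, Upland=27, Corby=29 ⇒ Willow
Willow: Maris=12, Fern=25, Upland=31, Corby=33 ⇒ Maris
Maris: Corby=21, Fern=29, Upland=33 ⇒ Corby
Corby: Fern=10, Upland=20 ⇒ Fern
Fern: Upland=30 ⇒ Upland
NN route Quarry → Willow → Maris → Corby → Fern → Upland → Quarry costs 104.
Optimal: Quarry → Willow → Fern → Corby → Upland → Maris → Quarry costs 100 (by enumerating all 60 distinct tours).
Excess = 104 − 100 = 4.

The nearest-neighbour route is 4 blocks longer than optimal.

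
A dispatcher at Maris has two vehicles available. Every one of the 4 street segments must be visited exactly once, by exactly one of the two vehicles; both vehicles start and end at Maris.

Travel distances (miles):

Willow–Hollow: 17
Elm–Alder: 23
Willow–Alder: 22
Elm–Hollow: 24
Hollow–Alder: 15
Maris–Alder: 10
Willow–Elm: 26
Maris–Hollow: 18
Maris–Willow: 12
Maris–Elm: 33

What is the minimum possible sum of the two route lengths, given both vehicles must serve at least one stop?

There are 2^3 − 1 = 7 ways to divide the 4 stops into two non-empty groups. For each, the best each vehicle can do is its own shortest tour through its group:
  {Willow} + {Elm, Hollow, Alder}: 24 + 75 = 99
  {Elm} + {Willow, Hollow, Alder}: 66 + 54 = 120
  {Willow, Elm} + {Hollow, Alder}: 71 + 43 = 114
  {Hollow} + {Willow, Elm, Alder}: 36 + 71 = 107
  {Willow, Hollow} + {Elm, Alder}: 47 + 66 = 113
  {Elm, Hollow} + {Willow, Alder}: 75 + 44 = 119
  … (7 splits in total)
Best: vehicle 1 Maris → Willow → Maris = 24; vehicle 2 Maris → Hollow → Elm → Alder → Maris = 75; combined 99.

Minimum combined distance: 99 miles.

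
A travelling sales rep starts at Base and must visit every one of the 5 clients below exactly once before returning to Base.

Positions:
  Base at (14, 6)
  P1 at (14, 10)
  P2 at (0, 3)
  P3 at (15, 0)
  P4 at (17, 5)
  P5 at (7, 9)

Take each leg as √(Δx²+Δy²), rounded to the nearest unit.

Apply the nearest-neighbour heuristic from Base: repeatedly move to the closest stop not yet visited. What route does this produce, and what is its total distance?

Nearest-neighbour total = 48; route Base → P4 → P3 → P1 → P5 → P2 → Base.

At Base the remaining stops are P4 3, P1 4, P3 6, P5 8, P2 14; go to P4.
At P4 the remaining stops are P3 5, P1 6, P5 11, P2 17; go to P3.
At P3 the remaining stops are P1 10, P5 12, P2 15; go to P1.
At P1 the remaining stops are P5 7, P2 16; go to P5.
At P5 the remaining stops are P2 9; go to P2.
Return P2→Base: 14.
Total = 3 + 5 + 10 + 7 + 9 + 14 = 48.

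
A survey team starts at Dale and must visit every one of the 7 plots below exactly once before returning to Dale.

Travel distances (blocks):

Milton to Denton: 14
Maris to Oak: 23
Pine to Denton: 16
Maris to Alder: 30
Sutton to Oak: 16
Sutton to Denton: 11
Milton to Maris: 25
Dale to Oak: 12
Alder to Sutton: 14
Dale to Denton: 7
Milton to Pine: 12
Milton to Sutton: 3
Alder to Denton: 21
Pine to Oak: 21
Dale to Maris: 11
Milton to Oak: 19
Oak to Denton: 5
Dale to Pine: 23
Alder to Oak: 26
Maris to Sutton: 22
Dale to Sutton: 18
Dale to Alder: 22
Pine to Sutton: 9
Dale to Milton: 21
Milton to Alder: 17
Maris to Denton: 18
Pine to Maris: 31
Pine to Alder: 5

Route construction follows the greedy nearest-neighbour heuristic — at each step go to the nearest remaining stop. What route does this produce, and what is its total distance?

Total distance 89 blocks via the nearest-neighbour route Dale → Denton → Oak → Sutton → Milton → Pine → Alder → Maris → Dale.

Dale → [Denton:7 / Maris:11 / Oak:12 / Sutton:18 / Milton:21 / Alder:22 / Pine:23] → Denton (7)
Denton → [Oak:5 / Sutton:11 / Milton:14 / Pine:16 / Maris:18 / Alder:21] → Oak (5)
Oak → [Sutton:16 / Milton:19 / Pine:21 / Maris:23 / Alder:26] → Sutton (16)
Sutton → [Milton:3 / Pine:9 / Alder:14 / Maris:22] → Milton (3)
Milton → [Pine:12 / Alder:17 / Maris:25] → Pine (12)
Pine → [Alder:5 / Maris:31] → Alder (5)
Alder → [Maris:30] → Maris (30)
Return Maris→Dale: 11.
Total = 7 + 5 + 16 + 3 + 12 + 5 + 30 + 11 = 89.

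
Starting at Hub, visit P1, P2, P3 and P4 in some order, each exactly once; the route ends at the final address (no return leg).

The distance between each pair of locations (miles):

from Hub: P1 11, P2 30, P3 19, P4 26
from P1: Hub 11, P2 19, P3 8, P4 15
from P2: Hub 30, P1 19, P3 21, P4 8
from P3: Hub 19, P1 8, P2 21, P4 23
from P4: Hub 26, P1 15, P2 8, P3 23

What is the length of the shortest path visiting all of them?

There are 4! = 24 possible orderings.
Hub → P1 → P2 → P3 → P4: 11+19+21+23 = 74
Hub → P1 → P2 → P4 → P3: 11+19+8+23 = 61
Hub → P1 → P3 → P2 → P4: 11+8+21+8 = 48
Hub → P1 → P3 → P4 → P2: 11+8+23+8 = 50
Hub → P1 → P4 → P2 → P3: 11+15+8+21 = 55
Hub → P1 → P4 → P3 → P2: 11+15+23+21 = 70
Hub → P2 → P1 → P3 → P4: 30+19+8+23 = 80
Hub → P2 → P1 → P4 → P3: 30+19+15+23 = 87
Hub → P2 → P3 → P1 → P4: 30+21+8+15 = 74
Hub → P2 → P3 → P4 → P1: 30+21+23+15 = 89
Hub → P2 → P4 → P1 → P3: 30+8+15+8 = 61
Hub → P2 → P4 → P3 → P1: 30+8+23+8 = 69
Hub → P3 → P1 → P2 → P4: 19+8+19+8 = 54
Hub → P3 → P1 → P4 → P2: 19+8+15+8 = 50
… (10 more)
The minimum is 48.
One shortest path: Hub → P1 → P3 → P2 → P4.

Minimum one-way distance = 48 miles.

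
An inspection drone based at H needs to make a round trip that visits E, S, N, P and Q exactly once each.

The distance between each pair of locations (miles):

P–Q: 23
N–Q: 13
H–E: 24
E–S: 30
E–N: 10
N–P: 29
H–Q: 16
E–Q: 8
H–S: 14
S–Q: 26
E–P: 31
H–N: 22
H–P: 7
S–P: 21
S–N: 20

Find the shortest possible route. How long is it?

H → E → S → N → P → Q → H: 24+30+20+29+23+16 = 142
H → E → S → N → Q → P → H: 24+30+20+13+23+7 = 117
H → E → S → P → N → Q → H: 24+30+21+29+13+16 = 133
H → E → S → P → Q → N → H: 24+30+21+23+13+22 = 133
H → E → S → Q → N → P → H: 24+30+26+13+29+7 = 129
H → E → S → Q → P → N → H: 24+30+26+23+29+22 = 154
H → E → N → S → P → Q → H: 24+10+20+21+23+16 = 114
H → E → N → S → Q → P → H: 24+10+20+26+23+7 = 110
H → E → N → P → S → Q → H: 24+10+29+21+26+16 = 126
H → E → N → P → Q → S → H: 24+10+29+23+26+14 = 126
H → E → N → Q → S → P → H: 24+10+13+26+21+7 = 101
H → E → N → Q → P → S → H: 24+10+13+23+21+14 = 105
H → E → P → S → N → Q → H: 24+31+21+20+13+16 = 125
H → E → P → S → Q → N → H: 24+31+21+26+13+22 = 137
… (46 more)
H → S → N → E → Q → P → H: 14+20+10+8+23+7 = 82  ← best
The minimum is 82.
One optimal route: H → S → N → E → Q → P → H (or its reverse).

82 miles — the shortest possible round trip.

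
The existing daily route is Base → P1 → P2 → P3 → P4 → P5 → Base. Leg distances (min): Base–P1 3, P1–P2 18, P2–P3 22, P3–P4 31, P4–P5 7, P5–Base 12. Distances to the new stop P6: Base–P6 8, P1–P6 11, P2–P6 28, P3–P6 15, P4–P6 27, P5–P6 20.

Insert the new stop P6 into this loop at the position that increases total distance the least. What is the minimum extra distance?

Insertion cost between consecutive stops i–j is d(i,P6) + d(P6,j) − d(i,j):
  between Base and P1: 8 + 11 − 3 = 16
  between P1 and P2: 11 + 28 − 18 = 21
  between P2 and P3: 28 + 15 − 22 = 21
  between P3 and P4: 15 + 27 − 31 = 11
  between P4 and P5: 27 + 20 − 7 = 40
  between P5 and Base: 20 + 8 − 12 = 16
Cheapest insertion is between P3 and P4, adding 11.
New total = 93 + 11 = 104.

+11 min — insert P6 between P3 and P4.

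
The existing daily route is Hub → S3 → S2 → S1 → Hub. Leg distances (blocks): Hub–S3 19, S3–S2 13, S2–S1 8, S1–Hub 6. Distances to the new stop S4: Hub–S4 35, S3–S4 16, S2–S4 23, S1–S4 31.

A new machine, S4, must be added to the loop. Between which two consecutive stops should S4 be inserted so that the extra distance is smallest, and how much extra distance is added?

+26 blocks — insert S4 between S3 and S2.

Insertion cost between consecutive stops i–j is d(i,S4) + d(S4,j) − d(i,j):
  between Hub and S3: 35 + 16 − 19 = 32
  between S3 and S2: 16 + 23 − 13 = 26
  between S2 and S1: 23 + 31 − 8 = 46
  between S1 and Hub: 31 + 35 − 6 = 60
Cheapest insertion is between S3 and S2, adding 26.
New total = 46 + 26 = 72.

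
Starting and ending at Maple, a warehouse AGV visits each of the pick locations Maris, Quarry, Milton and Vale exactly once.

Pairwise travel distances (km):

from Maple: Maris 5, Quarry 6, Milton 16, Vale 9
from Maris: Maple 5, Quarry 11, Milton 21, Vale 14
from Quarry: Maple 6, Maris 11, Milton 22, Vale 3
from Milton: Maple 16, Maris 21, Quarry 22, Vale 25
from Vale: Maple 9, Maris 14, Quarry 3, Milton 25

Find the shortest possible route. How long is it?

60 km — the shortest possible round trip.

With 4 stops there are 4!/2 = 12 distinct round trips (a route and its reverse cost the same).
Maple → Maris → Quarry → Milton → Vale → Maple: 5+11+22+25+9 = 72
Maple → Maris → Quarry → Vale → Milton → Maple: 5+11+3+25+16 = 60
Maple → Maris → Milton → Quarry → Vale → Maple: 5+21+22+3+9 = 60
Maple → Maris → Milton → Vale → Quarry → Maple: 5+21+25+3+6 = 60
Maple → Maris → Vale → Quarry → Milton → Maple: 5+14+3+22+16 = 60
Maple → Maris → Vale → Milton → Quarry → Maple: 5+14+25+22+6 = 72
Maple → Quarry → Maris → Milton → Vale → Maple: 6+11+21+25+9 = 72
Maple → Quarry → Maris → Vale → Milton → Maple: 6+11+14+25+16 = 72
Maple → Quarry → Milton → Maris → Vale → Maple: 6+22+21+14+9 = 72
Maple → Quarry → Vale → Maris → Milton → Maple: 6+3+14+21+16 = 60
Maple → Milton → Maris → Quarry → Vale → Maple: 16+21+11+3+9 = 60
Maple → Milton → Quarry → Maris → Vale → Maple: 16+22+11+14+9 = 72
The minimum is 60.
One optimal route: Maple → Maris → Quarry → Vale → Milton → Maple (or its reverse).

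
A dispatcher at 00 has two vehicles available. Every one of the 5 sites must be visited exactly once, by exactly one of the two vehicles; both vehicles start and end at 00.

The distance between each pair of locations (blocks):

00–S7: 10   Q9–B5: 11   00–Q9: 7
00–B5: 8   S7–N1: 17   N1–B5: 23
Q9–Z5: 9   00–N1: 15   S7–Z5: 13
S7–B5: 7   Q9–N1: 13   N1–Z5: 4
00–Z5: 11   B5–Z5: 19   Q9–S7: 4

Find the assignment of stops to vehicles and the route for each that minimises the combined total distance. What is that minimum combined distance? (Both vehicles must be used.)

Check every non-empty split of the stops between the two vehicles; for each half take its own optimal tour:
  {Q9} + {S7, N1, B5, Z5}: 14 + 47 = 61
  {S7} + {Q9, N1, B5, Z5}: 20 + 47 = 67
  {Q9, S7} + {N1, B5, Z5}: 21 + 46 = 67
  {N1} + {Q9, S7, B5, Z5}: 30 + 39 = 69
  {Q9, N1} + {S7, B5, Z5}: 35 + 39 = 74
  {S7, N1} + {Q9, B5, Z5}: 42 + 39 = 81
  … (15 splits in total)
  {Q9, S7, B5} + {N1, Z5}: 26 + 30 = 56  ← best
Best: vehicle 1 00 → Q9 → S7 → B5 → 00 = 26; vehicle 2 00 → N1 → Z5 → 00 = 30; combined 56.

Minimum combined distance: 56 blocks.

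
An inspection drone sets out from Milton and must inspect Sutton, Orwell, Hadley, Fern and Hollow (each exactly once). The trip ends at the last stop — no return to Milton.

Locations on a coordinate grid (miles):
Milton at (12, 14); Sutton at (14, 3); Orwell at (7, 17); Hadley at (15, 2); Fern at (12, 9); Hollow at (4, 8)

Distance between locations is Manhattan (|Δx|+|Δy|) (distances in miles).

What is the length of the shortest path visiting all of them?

There are 5! = 120 possible orderings.
Milton→Sutton→Orwell→Hadley→Fern→Hollow: 13+21+23+10+9 = 76
Milton→Sutton→Orwell→Hadley→Hollow→Fern: 13+21+23+17+9 = 83
Milton→Sutton→Orwell→Fern→Hadley→Hollow: 13+21+13+10+17 = 74
Milton→Sutton→Orwell→Fern→Hollow→Hadley: 13+21+13+9+17 = 73
Milton→Sutton→Orwell→Hollow→Hadley→Fern: 13+21+12+17+10 = 73
Milton→Sutton→Orwell→Hollow→Fern→Hadley: 13+21+12+9+10 = 65
Milton→Sutton→Hadley→Orwell→Fern→Hollow: 13+2+23+13+9 = 60
Milton→Sutton→Hadley→Orwell→Hollow→Fern: 13+2+23+12+9 = 59
Milton→Sutton→Hadley→Fern→Orwell→Hollow: 13+2+10+13+12 = 50
Milton→Sutton→Hadley→Fern→Hollow→Orwell: 13+2+10+9+12 = 46
Milton→Sutton→Hadley→Hollow→Orwell→Fern: 13+2+17+12+13 = 57
Milton→Sutton→Hadley→Hollow→Fern→Orwell: 13+2+17+9+13 = 54
Milton→Sutton→Fern→Orwell→Hadley→Hollow: 13+8+13+23+17 = 74
Milton→Sutton→Fern→Orwell→Hollow→Hadley: 13+8+13+12+17 = 63
… (106 more)
Milton→Orwell→Hollow→Fern→Sutton→Hadley: 8+12+9+8+2 = 39  ← best
The minimum is 39.
One shortest path: Milton → Orwell → Hollow → Fern → Sutton → Hadley.

Minimum one-way distance = 39 miles.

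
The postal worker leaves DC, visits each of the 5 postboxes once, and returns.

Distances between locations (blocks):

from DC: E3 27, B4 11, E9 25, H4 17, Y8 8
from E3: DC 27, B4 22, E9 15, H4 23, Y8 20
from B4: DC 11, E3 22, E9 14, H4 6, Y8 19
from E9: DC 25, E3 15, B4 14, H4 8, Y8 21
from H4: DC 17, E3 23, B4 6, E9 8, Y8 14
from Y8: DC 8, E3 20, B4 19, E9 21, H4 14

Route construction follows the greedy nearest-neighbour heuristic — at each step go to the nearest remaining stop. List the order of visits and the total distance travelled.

Total distance 84 blocks via the nearest-neighbour route DC → Y8 → H4 → B4 → E9 → E3 → DC.

At DC the remaining stops are Y8 8, B4 11, H4 17, E9 25, E3 27; go to Y8.
At Y8 the remaining stops are H4 14, B4 19, E3 20, E9 21; go to H4.
At H4 the remaining stops are B4 6, E9 8, E3 23; go to B4.
At B4 the remaining stops are E9 14, E3 22; go to E9.
At E9 the remaining stops are E3 15; go to E3.
Return E3→DC: 27.
Total = 8 + 14 + 6 + 14 + 15 + 27 = 84.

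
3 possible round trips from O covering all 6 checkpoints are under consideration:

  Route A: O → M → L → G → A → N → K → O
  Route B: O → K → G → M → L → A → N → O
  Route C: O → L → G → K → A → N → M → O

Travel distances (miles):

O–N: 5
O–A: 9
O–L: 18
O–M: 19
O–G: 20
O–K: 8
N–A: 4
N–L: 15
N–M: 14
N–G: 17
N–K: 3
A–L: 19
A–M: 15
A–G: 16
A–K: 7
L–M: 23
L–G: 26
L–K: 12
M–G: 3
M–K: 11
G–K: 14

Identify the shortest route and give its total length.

Shortest is Route B, total 76 miles.

Route A: 19 + 23 + 26 + 16 + 4 + 3 + 8 = 99
Route B: 8 + 14 + 3 + 23 + 19 + 4 + 5 = 76
Route C: 18 + 26 + 14 + 7 + 4 + 14 + 19 = 102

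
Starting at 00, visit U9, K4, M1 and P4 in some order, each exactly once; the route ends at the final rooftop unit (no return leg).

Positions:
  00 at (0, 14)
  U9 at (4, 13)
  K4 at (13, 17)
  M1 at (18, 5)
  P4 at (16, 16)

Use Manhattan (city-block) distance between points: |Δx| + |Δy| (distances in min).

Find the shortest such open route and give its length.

Shortest open route: 35 min.

There are 4! = 24 possible orderings.
00→U9→K4→M1→P4: 5+13+17+13 = 48
00→U9→K4→P4→M1: 5+13+4+13 = 35
00→U9→M1→K4→P4: 5+22+17+4 = 48
00→U9→M1→P4→K4: 5+22+13+4 = 44
00→U9→P4→K4→M1: 5+15+4+17 = 41
00→U9→P4→M1→K4: 5+15+13+17 = 50
00→K4→U9→M1→P4: 16+13+22+13 = 64
00→K4→U9→P4→M1: 16+13+15+13 = 57
00→K4→M1→U9→P4: 16+17+22+15 = 70
00→K4→M1→P4→U9: 16+17+13+15 = 61
00→K4→P4→U9→M1: 16+4+15+22 = 57
00→K4→P4→M1→U9: 16+4+13+22 = 55
00→M1→U9→K4→P4: 27+22+13+4 = 66
00→M1→U9→P4→K4: 27+22+15+4 = 68
… (10 more)
The minimum is 35.
One shortest path: 00 → U9 → K4 → P4 → M1.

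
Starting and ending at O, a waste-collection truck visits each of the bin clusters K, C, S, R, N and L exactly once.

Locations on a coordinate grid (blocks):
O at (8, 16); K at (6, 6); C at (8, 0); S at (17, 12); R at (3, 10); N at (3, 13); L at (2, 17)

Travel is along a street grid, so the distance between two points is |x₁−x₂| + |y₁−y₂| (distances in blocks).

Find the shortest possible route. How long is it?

Shortest round trip = 64 blocks.

O → K → C → S → R → N → L → O: 12+8+21+16+3+5+7 = 72
O → K → C → S → R → L → N → O: 12+8+21+16+8+5+8 = 78
O → K → C → S → N → R → L → O: 12+8+21+15+3+8+7 = 74
O → K → C → S → N → L → R → O: 12+8+21+15+5+8+11 = 80
O → K → C → S → L → R → N → O: 12+8+21+20+8+3+8 = 80
O → K → C → S → L → N → R → O: 12+8+21+20+5+3+11 = 80
O → K → C → R → S → N → L → O: 12+8+15+16+15+5+7 = 78
O → K → C → R → S → L → N → O: 12+8+15+16+20+5+8 = 84
… (352 more)
O → S → C → K → R → N → L → O: 13+21+8+7+3+5+7 = 64  ← best
The minimum is 64.
One optimal route: O → S → C → K → R → N → L → O (or its reverse).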